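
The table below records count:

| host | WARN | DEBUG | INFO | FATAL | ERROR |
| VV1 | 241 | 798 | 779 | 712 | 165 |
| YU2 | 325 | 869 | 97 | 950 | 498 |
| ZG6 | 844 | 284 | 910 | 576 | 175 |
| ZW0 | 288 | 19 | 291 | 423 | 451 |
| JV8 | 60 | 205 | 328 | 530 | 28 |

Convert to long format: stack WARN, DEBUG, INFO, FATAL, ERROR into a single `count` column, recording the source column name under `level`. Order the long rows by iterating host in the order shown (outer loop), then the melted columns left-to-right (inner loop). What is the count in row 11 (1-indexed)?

25 rows total (5 × 5). Row 11: index ⌊(11-1)/5⌋ = 2 into host → ZG6; (11-1) mod 5 = 0 into the melted columns → WARN.
So row 11 is (ZG6, WARN, 844); count = 844.

844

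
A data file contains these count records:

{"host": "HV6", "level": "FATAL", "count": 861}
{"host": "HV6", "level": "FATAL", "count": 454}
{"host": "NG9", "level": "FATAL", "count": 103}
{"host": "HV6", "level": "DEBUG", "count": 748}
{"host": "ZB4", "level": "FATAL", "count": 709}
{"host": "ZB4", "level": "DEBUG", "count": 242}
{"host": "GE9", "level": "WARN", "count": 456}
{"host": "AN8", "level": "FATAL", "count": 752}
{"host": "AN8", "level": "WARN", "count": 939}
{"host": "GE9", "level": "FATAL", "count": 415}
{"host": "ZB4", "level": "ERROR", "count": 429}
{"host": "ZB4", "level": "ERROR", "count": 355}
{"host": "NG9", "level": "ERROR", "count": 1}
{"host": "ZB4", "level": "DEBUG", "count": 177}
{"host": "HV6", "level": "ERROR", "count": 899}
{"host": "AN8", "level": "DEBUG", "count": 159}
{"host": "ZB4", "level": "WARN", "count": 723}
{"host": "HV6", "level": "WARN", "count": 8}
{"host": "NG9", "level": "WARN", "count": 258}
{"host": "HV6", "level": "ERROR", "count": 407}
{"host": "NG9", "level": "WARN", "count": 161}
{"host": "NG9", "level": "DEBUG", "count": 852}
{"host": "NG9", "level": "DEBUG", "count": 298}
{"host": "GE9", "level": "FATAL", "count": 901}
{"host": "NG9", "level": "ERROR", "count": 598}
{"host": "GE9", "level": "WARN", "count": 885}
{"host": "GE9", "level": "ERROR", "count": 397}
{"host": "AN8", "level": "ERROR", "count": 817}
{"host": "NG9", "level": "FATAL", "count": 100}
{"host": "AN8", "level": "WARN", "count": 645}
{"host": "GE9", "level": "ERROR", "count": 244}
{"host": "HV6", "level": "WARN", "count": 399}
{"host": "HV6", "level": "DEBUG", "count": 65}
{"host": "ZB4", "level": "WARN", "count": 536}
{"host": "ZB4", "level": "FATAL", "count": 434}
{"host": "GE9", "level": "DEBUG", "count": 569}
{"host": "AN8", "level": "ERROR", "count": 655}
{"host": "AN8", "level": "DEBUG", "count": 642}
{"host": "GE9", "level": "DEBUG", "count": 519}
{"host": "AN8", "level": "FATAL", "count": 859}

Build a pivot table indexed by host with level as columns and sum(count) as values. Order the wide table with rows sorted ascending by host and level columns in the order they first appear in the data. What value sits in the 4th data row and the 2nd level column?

1150

With rows sorted ascending by host, row 4 is host=NG9. level columns in first-appearance order: FATAL, DEBUG, WARN, ERROR; column 2 is DEBUG.
Long rows with host=NG9, level=DEBUG: 852 + 298 = 1150.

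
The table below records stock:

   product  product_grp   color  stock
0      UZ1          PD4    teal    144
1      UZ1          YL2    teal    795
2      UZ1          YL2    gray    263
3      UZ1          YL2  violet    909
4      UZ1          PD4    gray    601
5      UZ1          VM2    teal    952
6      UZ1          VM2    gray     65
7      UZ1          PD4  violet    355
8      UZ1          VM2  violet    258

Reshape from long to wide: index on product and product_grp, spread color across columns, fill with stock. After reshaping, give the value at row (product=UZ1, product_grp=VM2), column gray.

65

Wide layout: rows indexed by product and product_grp, columns are the 3 distinct color values (teal, gray, violet).
Cell (product=UZ1, product_grp=VM2, color=gray) draws from the long row where product=UZ1, product_grp=VM2 and color=gray, which has stock=65.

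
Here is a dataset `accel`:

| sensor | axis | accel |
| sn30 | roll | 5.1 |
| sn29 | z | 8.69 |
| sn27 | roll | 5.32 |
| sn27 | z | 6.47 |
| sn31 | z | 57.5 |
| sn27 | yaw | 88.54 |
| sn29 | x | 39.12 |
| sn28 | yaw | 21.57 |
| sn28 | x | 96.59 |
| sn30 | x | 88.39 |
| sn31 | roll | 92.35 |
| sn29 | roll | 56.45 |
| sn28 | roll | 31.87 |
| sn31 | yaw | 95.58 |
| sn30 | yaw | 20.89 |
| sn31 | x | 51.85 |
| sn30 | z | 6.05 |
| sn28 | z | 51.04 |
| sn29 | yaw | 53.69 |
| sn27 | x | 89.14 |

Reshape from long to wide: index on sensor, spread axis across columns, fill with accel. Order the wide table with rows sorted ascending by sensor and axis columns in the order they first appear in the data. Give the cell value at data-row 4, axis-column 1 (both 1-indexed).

5.1

With rows sorted ascending by sensor, row 4 is sensor=sn30. axis columns in first-appearance order: roll, z, yaw, x; column 1 is roll.
Long rows with sensor=sn30, axis=roll: accel = 5.1.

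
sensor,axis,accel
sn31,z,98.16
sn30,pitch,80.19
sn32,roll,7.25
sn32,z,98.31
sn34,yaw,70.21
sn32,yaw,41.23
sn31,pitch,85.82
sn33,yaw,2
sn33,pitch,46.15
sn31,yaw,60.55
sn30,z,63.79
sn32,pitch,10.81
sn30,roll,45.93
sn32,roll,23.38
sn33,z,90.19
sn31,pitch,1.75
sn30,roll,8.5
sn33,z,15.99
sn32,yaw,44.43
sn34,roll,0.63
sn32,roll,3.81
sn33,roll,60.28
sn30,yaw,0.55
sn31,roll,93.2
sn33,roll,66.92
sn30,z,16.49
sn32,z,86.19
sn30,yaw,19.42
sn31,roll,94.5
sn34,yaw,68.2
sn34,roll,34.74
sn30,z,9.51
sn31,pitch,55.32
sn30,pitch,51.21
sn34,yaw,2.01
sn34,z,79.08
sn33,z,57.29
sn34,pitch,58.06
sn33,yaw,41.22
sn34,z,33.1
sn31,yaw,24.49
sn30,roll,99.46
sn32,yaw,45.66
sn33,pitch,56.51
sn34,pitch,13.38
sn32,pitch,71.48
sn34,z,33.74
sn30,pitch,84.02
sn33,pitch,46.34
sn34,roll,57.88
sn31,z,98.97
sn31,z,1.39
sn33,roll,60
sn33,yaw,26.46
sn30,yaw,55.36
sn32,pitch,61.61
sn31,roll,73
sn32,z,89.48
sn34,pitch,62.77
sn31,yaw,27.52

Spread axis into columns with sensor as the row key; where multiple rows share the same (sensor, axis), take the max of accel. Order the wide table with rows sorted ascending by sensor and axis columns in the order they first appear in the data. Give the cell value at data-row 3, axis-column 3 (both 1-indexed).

With rows sorted ascending by sensor, row 3 is sensor=sn32. axis columns in first-appearance order: z, pitch, roll, yaw; column 3 is roll.
Long rows with sensor=sn32, axis=roll: max(7.25, 23.38, 3.81) = 23.38.

23.38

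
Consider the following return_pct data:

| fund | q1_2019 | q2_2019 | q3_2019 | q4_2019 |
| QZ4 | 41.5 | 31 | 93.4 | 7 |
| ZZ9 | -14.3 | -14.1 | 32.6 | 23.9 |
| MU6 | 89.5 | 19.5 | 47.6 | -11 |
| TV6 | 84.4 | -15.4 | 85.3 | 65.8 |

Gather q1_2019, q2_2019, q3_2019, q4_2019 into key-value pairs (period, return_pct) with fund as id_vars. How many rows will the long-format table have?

16

4 fund values × 4 melted columns = 16 rows.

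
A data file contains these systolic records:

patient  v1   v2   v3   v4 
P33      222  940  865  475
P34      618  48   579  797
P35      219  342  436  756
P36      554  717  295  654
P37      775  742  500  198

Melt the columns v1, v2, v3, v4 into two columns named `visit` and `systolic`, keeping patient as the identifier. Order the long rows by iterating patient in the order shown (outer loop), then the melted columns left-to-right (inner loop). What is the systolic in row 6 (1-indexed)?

48

20 rows total (5 × 4). Row 6: index ⌊(6-1)/4⌋ = 1 into patient → P34; (6-1) mod 4 = 1 into the melted columns → v2.
So row 6 is (P34, v2, 48); systolic = 48.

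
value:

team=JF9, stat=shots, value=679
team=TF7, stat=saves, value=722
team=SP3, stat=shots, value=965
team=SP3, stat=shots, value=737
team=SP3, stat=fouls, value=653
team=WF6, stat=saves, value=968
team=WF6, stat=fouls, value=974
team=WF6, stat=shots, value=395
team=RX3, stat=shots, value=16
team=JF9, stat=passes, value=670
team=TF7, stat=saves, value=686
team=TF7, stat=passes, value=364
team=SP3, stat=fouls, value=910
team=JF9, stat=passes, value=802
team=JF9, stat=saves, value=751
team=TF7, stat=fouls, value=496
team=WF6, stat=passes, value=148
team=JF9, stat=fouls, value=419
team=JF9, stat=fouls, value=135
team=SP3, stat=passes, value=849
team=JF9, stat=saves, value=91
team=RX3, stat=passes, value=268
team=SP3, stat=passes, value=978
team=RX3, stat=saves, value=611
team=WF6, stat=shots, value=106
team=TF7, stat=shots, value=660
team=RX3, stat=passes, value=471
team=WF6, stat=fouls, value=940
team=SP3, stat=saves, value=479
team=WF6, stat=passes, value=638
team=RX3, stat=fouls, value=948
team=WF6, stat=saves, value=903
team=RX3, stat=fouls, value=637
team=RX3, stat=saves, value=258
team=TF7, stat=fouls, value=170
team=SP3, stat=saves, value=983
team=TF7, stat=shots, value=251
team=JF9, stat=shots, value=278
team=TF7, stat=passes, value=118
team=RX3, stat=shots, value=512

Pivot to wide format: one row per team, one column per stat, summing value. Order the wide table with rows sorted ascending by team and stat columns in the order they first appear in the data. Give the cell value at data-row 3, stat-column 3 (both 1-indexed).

With rows sorted ascending by team, row 3 is team=SP3. stat columns in first-appearance order: shots, saves, fouls, passes; column 3 is fouls.
Long rows with team=SP3, stat=fouls: 653 + 910 = 1563.

1563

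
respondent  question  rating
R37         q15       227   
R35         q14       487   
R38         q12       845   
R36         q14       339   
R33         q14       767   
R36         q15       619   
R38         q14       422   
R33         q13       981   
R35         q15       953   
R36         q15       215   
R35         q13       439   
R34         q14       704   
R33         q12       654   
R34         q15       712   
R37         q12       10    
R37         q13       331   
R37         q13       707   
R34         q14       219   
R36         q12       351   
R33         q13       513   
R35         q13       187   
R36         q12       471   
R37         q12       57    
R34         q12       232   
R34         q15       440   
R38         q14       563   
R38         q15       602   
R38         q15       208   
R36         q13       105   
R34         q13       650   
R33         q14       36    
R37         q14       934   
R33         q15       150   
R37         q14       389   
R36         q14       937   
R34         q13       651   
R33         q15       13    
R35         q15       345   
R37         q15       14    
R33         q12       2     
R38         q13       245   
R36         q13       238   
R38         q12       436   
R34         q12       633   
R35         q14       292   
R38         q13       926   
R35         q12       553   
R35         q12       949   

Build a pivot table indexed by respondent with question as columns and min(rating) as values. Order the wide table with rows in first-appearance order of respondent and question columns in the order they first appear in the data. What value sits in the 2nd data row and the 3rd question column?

With rows in first-appearance order of respondent, row 2 is respondent=R35. question columns in first-appearance order: q15, q14, q12, q13; column 3 is q12.
Long rows with respondent=R35, question=q12: min(553, 949) = 553.

553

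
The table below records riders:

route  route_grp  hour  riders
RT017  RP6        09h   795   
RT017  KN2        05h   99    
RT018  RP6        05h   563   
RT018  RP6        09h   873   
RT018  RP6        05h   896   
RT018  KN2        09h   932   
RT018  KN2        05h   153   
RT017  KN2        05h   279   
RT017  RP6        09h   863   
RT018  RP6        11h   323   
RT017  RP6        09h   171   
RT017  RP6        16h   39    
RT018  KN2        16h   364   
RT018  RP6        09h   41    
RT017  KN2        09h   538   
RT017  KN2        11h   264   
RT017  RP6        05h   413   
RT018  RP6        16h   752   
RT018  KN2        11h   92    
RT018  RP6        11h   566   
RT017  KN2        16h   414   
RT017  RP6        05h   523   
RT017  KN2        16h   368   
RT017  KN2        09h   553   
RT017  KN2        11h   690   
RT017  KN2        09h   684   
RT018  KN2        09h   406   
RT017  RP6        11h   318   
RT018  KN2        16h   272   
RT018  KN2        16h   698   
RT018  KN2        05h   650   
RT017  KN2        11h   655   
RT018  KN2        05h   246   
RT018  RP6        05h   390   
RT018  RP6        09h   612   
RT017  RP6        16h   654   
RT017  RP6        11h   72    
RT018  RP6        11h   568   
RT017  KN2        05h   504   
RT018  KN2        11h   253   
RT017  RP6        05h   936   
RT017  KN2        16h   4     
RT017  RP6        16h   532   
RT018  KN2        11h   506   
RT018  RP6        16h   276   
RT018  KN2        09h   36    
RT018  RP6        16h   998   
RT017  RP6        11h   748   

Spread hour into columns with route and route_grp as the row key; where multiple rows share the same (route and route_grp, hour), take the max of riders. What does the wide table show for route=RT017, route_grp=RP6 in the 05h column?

Rows with route=RT017, route_grp=RP6 and hour=05h: riders values are 413, 523, 936.
max(413, 523, 936) = 936.

936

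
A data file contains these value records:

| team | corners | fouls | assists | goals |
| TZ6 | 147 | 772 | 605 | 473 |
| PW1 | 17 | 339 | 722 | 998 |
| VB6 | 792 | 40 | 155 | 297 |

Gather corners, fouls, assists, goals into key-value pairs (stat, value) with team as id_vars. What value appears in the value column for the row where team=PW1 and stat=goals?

998

Unpivoting turns each (team, wide-column) pair into one long row.
The wide cell at row PW1, column goals holds 998, so the long row (PW1, goals) has value=998.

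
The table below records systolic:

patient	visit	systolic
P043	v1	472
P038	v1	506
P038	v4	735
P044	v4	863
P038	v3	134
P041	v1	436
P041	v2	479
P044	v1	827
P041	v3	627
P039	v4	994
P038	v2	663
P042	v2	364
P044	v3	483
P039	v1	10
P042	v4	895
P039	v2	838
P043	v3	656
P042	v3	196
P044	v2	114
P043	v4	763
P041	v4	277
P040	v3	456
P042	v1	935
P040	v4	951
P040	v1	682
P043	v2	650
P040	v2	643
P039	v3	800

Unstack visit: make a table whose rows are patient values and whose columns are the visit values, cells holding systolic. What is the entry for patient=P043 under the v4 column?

Wide layout: rows indexed by patient, columns are the 4 distinct visit values (v1, v4, v3, v2).
Cell (patient=P043, visit=v4) draws from the long row where patient=P043 and visit=v4, which has systolic=763.

763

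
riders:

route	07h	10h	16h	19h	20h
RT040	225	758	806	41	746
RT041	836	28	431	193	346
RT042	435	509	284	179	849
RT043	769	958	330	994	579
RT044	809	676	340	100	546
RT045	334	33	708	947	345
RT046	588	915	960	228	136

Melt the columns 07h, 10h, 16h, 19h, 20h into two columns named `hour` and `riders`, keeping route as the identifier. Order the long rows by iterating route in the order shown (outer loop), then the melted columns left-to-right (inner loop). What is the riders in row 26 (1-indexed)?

334

35 rows total (7 × 5). Row 26: index ⌊(26-1)/5⌋ = 5 into route → RT045; (26-1) mod 5 = 0 into the melted columns → 07h.
So row 26 is (RT045, 07h, 334); riders = 334.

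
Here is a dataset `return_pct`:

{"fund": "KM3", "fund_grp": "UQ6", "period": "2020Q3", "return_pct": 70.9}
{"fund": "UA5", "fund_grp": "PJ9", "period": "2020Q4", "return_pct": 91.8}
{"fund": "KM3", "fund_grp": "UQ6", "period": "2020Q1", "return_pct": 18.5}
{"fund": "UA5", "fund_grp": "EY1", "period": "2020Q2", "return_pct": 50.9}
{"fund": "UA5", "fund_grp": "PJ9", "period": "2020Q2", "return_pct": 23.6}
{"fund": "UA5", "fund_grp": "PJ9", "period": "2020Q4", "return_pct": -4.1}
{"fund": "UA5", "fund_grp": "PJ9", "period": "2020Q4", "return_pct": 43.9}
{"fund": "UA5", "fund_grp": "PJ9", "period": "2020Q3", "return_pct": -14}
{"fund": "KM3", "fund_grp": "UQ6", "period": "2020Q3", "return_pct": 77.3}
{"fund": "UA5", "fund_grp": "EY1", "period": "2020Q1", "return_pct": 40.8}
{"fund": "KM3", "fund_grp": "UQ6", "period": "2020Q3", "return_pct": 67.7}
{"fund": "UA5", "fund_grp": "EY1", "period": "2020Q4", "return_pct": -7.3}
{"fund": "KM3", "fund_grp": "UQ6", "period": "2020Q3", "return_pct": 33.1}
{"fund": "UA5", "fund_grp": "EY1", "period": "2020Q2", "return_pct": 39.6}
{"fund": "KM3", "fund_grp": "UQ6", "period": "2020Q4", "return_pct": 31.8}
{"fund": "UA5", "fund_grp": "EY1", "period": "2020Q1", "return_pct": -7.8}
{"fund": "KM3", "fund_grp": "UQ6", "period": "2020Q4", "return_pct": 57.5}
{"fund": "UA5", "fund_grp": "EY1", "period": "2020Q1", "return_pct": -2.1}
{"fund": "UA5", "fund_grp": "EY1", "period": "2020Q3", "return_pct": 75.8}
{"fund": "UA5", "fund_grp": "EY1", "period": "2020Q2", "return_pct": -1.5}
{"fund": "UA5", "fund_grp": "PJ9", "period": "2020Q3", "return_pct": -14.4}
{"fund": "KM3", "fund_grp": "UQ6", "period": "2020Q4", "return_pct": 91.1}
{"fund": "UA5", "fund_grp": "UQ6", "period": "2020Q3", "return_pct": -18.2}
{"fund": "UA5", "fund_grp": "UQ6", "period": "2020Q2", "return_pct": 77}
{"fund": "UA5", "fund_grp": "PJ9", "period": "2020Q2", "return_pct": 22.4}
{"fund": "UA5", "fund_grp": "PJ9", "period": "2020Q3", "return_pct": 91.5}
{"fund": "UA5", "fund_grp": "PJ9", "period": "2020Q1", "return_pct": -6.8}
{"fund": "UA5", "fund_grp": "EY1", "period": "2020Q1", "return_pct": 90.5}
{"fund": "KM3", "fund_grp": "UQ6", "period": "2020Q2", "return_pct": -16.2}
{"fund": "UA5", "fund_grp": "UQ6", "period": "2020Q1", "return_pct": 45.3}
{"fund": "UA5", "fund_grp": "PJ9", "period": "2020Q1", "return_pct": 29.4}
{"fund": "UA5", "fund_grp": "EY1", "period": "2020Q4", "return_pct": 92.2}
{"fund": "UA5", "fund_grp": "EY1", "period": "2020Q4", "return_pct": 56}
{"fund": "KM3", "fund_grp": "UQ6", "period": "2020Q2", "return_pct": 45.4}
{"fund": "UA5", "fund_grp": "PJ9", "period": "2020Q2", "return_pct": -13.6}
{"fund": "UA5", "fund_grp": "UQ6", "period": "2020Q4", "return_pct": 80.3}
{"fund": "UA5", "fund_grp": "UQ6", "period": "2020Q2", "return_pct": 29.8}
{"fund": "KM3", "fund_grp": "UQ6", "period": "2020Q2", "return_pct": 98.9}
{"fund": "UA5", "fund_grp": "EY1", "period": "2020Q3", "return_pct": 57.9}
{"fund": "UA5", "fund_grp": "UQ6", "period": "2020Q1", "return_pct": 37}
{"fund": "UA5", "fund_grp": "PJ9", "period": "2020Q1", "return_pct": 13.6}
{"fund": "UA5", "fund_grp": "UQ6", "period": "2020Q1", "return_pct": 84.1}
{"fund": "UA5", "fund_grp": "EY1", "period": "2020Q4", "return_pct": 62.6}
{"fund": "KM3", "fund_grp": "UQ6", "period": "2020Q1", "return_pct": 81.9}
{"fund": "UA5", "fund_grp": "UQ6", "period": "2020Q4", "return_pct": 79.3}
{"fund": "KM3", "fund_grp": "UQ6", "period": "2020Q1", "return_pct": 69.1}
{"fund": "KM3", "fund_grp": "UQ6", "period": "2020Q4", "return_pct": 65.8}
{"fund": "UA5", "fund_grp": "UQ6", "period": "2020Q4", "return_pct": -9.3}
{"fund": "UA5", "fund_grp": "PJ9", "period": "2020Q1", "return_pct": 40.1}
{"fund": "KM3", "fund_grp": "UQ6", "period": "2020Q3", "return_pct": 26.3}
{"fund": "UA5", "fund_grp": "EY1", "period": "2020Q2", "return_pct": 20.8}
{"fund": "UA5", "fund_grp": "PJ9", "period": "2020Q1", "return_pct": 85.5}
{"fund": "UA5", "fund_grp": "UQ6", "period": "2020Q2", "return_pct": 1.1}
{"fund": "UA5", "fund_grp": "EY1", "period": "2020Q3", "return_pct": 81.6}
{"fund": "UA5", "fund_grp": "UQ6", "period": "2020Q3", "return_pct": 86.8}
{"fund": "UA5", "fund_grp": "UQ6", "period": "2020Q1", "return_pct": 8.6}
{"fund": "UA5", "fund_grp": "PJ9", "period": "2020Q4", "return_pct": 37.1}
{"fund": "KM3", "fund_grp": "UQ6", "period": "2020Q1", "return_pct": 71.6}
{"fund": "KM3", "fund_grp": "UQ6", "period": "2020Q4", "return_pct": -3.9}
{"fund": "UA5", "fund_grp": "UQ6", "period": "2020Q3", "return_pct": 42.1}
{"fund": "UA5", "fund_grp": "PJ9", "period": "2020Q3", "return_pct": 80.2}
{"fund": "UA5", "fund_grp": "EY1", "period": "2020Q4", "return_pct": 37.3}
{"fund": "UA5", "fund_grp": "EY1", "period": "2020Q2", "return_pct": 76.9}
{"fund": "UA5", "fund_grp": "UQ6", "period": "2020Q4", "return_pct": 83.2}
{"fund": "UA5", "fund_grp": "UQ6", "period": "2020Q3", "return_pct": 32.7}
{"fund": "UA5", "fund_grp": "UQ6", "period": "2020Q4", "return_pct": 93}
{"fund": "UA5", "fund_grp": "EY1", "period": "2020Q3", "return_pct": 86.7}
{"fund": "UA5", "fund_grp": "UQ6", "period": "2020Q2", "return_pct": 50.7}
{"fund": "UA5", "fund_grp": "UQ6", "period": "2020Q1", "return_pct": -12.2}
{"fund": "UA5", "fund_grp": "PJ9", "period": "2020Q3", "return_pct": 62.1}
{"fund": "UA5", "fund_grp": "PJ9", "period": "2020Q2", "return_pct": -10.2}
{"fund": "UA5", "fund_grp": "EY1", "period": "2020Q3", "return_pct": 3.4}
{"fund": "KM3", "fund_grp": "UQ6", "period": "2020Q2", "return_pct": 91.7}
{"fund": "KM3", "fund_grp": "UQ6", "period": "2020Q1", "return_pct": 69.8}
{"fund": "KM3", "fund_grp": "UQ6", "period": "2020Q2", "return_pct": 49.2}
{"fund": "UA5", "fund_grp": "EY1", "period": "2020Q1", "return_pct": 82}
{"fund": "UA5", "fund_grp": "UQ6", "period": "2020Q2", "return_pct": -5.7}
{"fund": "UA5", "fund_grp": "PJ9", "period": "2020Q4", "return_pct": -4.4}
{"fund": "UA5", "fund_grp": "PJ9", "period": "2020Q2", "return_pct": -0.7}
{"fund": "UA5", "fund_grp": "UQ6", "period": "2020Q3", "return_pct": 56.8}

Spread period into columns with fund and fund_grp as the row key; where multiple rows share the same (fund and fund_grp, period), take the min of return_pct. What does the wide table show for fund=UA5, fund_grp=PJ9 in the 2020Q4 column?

Rows with fund=UA5, fund_grp=PJ9 and period=2020Q4: return_pct values are 91.8, -4.1, 43.9, 37.1, -4.4.
min(91.8, -4.1, 43.9, 37.1, -4.4) = -4.4.

-4.4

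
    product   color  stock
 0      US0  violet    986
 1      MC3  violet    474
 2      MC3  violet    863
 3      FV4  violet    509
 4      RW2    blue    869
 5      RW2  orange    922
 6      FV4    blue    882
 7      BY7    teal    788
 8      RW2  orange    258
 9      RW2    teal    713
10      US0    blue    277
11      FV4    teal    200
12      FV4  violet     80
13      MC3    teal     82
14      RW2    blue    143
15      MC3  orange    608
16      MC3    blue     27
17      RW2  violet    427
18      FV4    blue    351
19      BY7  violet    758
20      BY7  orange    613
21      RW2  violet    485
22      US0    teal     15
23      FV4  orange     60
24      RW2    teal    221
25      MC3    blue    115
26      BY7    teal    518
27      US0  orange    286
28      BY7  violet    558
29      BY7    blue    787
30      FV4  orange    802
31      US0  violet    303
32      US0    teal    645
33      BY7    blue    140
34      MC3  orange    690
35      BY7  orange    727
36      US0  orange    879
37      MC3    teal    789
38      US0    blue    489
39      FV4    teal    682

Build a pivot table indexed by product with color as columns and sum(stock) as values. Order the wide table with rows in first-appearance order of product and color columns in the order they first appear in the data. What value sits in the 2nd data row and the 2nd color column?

With rows in first-appearance order of product, row 2 is product=MC3. color columns in first-appearance order: violet, blue, orange, teal; column 2 is blue.
Long rows with product=MC3, color=blue: 27 + 115 = 142.

142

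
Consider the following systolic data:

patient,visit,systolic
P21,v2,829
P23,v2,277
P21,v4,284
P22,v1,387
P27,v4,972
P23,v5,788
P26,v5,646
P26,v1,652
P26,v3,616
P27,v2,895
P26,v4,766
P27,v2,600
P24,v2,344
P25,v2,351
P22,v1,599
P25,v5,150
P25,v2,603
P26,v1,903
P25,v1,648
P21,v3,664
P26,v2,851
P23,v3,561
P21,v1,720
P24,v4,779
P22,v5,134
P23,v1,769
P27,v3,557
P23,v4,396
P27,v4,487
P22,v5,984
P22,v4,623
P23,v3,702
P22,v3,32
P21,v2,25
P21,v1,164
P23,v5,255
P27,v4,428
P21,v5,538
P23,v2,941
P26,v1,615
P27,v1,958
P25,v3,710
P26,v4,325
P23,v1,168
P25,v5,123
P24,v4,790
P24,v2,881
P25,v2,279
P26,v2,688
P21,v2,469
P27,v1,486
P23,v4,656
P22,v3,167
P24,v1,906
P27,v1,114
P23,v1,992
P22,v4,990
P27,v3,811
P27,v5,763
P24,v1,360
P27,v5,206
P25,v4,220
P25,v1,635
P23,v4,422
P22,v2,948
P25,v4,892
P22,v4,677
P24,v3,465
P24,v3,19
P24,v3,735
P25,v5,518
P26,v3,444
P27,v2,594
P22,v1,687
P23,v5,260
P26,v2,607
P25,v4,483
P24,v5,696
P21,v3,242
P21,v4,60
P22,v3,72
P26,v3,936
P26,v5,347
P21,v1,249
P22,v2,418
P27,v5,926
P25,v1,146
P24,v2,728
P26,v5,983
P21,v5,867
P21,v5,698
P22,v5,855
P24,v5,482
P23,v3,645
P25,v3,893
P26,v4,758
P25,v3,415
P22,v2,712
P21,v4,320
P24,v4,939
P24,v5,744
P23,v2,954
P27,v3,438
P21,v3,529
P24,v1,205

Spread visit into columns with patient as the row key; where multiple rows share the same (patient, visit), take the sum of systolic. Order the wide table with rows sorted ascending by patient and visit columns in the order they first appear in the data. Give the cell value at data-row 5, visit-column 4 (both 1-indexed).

791

With rows sorted ascending by patient, row 5 is patient=P25. visit columns in first-appearance order: v2, v4, v1, v5, v3; column 4 is v5.
Long rows with patient=P25, visit=v5: 150 + 123 + 518 = 791.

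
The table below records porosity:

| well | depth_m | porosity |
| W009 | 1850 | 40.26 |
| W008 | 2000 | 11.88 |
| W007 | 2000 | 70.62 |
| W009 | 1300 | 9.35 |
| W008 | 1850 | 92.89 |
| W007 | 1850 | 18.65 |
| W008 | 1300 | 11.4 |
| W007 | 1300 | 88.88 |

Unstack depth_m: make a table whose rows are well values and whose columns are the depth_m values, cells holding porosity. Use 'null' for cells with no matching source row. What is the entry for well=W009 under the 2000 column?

null

No long-format row has well=W009 and depth_m=2000, so the cell is null.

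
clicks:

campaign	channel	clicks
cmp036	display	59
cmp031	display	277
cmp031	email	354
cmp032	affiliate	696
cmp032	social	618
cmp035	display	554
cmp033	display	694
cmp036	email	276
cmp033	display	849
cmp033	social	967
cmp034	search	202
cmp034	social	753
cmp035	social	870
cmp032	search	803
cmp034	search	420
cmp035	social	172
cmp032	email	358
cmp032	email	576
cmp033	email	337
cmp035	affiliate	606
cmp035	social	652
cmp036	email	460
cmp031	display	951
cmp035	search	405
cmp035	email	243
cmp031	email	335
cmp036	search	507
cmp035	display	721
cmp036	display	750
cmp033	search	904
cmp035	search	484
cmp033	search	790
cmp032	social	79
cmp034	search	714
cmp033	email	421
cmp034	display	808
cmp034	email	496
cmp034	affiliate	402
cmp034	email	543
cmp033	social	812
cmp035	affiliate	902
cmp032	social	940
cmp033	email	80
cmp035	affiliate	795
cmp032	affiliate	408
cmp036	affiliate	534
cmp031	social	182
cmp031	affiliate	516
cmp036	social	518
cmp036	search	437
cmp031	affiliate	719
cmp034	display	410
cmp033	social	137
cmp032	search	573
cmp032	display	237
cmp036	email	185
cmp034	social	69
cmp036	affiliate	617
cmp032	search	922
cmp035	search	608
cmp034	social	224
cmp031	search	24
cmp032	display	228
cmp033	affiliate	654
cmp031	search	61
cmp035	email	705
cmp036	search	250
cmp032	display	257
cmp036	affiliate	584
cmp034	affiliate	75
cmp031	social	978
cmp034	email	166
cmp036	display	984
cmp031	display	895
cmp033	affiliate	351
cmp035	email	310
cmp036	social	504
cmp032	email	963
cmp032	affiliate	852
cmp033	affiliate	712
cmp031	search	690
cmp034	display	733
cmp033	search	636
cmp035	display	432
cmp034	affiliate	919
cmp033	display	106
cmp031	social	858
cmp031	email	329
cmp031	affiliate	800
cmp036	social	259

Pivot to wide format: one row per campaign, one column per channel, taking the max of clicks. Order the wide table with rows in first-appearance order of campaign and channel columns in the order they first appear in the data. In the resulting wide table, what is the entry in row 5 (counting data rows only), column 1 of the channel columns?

With rows in first-appearance order of campaign, row 5 is campaign=cmp033. channel columns in first-appearance order: display, email, affiliate, social, search; column 1 is display.
Long rows with campaign=cmp033, channel=display: max(694, 849, 106) = 849.

849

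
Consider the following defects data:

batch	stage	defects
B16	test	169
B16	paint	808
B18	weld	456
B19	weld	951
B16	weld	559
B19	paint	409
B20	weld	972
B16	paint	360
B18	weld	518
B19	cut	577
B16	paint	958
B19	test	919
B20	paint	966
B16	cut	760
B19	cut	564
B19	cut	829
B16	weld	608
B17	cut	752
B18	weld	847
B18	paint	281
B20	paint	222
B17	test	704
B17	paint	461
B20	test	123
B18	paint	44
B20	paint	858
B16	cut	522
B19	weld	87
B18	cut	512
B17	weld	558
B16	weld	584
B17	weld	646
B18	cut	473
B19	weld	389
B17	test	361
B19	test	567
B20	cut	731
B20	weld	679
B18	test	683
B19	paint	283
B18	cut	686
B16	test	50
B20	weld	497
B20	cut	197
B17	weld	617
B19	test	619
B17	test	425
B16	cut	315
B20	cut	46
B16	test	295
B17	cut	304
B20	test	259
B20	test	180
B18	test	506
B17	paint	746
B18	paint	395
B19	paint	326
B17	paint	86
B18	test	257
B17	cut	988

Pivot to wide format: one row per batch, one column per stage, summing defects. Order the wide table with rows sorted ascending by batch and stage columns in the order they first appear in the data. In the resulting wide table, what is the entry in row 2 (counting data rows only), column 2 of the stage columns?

With rows sorted ascending by batch, row 2 is batch=B17. stage columns in first-appearance order: test, paint, weld, cut; column 2 is paint.
Long rows with batch=B17, stage=paint: 461 + 746 + 86 = 1293.

1293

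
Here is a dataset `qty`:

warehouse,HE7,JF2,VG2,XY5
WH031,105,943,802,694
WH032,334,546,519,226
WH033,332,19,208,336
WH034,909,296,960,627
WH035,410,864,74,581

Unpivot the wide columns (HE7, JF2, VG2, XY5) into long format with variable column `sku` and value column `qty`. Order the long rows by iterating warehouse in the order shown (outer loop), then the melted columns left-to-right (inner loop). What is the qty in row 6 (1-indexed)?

546

20 rows total (5 × 4). Row 6: index ⌊(6-1)/4⌋ = 1 into warehouse → WH032; (6-1) mod 4 = 1 into the melted columns → JF2.
So row 6 is (WH032, JF2, 546); qty = 546.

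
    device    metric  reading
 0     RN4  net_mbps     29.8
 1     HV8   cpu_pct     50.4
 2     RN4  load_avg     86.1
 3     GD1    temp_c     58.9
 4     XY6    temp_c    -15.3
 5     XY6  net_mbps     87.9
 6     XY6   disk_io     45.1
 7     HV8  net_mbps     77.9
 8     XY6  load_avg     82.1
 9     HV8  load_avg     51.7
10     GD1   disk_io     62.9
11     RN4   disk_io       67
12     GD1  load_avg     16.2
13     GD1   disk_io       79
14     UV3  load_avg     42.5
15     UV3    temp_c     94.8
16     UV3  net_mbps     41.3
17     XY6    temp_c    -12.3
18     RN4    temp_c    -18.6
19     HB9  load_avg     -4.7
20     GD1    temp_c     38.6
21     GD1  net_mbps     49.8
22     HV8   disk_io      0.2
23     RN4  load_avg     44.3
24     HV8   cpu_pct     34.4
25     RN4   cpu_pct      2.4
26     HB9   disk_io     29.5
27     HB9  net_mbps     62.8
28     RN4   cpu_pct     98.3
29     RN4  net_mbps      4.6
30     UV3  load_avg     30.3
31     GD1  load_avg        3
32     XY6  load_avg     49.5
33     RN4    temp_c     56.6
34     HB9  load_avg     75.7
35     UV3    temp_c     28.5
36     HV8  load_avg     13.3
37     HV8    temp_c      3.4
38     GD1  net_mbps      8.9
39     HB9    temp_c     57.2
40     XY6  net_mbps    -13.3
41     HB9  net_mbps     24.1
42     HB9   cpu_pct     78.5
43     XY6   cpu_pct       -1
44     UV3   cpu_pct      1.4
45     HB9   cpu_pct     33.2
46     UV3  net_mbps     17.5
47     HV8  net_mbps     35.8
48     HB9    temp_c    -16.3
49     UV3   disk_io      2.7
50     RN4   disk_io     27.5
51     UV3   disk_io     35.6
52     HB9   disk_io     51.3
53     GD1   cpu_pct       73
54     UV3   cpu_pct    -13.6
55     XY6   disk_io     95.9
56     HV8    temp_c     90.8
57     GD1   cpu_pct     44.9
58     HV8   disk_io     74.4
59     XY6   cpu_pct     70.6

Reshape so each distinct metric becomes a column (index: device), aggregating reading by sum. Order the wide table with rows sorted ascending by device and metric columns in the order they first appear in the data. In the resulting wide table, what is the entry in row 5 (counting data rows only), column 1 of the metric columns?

With rows sorted ascending by device, row 5 is device=UV3. metric columns in first-appearance order: net_mbps, cpu_pct, load_avg, temp_c, disk_io; column 1 is net_mbps.
Long rows with device=UV3, metric=net_mbps: 41.3 + 17.5 = 58.8.

58.8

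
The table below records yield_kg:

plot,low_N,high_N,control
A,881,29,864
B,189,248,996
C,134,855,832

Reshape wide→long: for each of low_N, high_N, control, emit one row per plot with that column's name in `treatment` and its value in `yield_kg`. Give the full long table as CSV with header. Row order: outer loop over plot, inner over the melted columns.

plot,treatment,yield_kg
A,low_N,881
A,high_N,29
A,control,864
B,low_N,189
B,high_N,248
B,control,996
C,low_N,134
C,high_N,855
C,control,832

Each (plot, column) pair becomes one row: 3 × 3 = 9 rows.
For example, (A, low_N) → yield_kg=881.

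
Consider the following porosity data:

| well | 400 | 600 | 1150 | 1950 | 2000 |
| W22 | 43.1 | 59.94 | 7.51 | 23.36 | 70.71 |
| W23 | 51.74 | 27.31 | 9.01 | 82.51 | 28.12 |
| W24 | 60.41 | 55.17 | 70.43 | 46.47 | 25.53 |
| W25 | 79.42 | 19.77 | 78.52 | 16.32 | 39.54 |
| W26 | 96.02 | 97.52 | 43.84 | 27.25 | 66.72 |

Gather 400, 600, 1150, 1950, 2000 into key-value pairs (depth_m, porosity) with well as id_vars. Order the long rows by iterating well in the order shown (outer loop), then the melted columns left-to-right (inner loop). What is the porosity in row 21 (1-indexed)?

25 rows total (5 × 5). Row 21: index ⌊(21-1)/5⌋ = 4 into well → W26; (21-1) mod 5 = 0 into the melted columns → 400.
So row 21 is (W26, 400, 96.02); porosity = 96.02.

96.02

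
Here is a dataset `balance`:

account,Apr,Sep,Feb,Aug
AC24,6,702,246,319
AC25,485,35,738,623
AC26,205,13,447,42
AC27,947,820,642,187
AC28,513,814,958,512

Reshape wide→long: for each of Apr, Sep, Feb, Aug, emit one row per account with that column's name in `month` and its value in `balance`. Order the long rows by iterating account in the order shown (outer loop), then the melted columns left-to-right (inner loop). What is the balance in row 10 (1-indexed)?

20 rows total (5 × 4). Row 10: index ⌊(10-1)/4⌋ = 2 into account → AC26; (10-1) mod 4 = 1 into the melted columns → Sep.
So row 10 is (AC26, Sep, 13); balance = 13.

13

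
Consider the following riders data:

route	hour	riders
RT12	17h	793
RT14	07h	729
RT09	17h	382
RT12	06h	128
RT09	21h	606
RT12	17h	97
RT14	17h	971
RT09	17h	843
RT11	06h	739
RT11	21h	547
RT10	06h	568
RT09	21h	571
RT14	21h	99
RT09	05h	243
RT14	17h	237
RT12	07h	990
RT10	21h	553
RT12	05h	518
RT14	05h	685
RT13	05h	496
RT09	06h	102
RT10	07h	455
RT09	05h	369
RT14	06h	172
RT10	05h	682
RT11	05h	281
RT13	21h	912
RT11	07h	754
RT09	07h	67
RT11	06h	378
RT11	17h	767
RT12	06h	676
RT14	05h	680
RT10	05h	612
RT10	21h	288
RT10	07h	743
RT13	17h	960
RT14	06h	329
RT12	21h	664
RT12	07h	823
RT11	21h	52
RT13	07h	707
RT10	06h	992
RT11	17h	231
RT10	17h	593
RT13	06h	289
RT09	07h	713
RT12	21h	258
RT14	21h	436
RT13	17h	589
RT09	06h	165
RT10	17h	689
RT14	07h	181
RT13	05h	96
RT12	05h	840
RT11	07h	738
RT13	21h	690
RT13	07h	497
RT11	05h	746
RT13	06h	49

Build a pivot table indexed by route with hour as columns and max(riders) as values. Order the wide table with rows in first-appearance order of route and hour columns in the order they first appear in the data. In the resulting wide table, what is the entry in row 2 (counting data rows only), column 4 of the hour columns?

436

With rows in first-appearance order of route, row 2 is route=RT14. hour columns in first-appearance order: 17h, 07h, 06h, 21h, 05h; column 4 is 21h.
Long rows with route=RT14, hour=21h: max(99, 436) = 436.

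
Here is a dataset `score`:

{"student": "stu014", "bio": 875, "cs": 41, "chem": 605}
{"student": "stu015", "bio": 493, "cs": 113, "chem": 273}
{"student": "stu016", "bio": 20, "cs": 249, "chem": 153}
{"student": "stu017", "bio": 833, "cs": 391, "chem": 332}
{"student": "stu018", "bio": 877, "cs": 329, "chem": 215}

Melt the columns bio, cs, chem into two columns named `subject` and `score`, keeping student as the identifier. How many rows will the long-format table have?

15

5 student values × 3 melted columns = 15 rows.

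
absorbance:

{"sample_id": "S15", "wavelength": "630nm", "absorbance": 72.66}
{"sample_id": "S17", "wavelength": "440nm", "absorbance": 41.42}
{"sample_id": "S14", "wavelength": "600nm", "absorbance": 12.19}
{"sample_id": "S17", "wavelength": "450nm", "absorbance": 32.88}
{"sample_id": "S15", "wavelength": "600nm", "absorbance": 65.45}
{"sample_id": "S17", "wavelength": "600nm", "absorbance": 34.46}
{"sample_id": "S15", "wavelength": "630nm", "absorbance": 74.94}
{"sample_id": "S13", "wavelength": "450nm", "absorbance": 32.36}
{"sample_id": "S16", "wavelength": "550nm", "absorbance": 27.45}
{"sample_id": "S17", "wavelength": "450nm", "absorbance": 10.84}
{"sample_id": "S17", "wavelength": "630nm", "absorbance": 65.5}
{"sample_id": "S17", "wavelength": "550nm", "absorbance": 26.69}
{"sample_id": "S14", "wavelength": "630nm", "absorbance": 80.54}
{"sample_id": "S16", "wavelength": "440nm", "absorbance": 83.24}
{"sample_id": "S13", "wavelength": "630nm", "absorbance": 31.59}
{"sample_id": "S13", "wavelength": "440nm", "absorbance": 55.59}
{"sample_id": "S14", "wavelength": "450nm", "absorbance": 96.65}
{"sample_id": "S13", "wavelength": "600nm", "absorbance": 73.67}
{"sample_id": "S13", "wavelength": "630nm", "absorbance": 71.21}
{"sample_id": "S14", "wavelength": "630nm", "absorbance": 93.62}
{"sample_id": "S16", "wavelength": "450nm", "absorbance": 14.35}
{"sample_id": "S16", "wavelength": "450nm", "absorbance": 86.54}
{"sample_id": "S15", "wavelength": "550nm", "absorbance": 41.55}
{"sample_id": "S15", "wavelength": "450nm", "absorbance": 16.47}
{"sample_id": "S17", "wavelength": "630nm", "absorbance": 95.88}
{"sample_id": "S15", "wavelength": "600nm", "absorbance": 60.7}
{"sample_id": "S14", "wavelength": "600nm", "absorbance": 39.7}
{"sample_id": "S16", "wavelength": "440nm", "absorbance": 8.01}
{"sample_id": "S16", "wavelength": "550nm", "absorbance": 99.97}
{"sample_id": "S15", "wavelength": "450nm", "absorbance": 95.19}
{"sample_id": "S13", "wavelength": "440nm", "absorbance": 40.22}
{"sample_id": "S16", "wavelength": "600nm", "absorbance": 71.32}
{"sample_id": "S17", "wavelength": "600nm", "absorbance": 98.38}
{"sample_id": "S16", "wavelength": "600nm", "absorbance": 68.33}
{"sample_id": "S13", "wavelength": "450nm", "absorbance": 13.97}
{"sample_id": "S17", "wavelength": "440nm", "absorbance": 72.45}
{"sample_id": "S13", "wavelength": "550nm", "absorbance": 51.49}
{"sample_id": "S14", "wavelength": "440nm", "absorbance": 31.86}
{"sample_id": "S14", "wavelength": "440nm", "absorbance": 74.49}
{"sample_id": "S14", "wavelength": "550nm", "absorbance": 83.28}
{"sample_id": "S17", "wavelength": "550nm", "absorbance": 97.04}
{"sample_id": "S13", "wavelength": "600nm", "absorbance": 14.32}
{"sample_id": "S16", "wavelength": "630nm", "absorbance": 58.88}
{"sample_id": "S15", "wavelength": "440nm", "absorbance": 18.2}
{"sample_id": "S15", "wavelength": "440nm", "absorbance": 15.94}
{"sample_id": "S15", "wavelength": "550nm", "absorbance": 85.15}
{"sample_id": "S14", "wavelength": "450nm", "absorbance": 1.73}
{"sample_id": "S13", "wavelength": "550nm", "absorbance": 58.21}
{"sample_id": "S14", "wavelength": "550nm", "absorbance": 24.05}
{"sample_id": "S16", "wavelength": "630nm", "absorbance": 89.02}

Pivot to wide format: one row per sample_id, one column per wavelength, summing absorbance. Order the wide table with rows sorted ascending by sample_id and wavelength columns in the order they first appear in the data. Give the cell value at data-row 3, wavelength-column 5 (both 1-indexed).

126.70

With rows sorted ascending by sample_id, row 3 is sample_id=S15. wavelength columns in first-appearance order: 630nm, 440nm, 600nm, 450nm, 550nm; column 5 is 550nm.
Long rows with sample_id=S15, wavelength=550nm: 41.55 + 85.15 = 126.70.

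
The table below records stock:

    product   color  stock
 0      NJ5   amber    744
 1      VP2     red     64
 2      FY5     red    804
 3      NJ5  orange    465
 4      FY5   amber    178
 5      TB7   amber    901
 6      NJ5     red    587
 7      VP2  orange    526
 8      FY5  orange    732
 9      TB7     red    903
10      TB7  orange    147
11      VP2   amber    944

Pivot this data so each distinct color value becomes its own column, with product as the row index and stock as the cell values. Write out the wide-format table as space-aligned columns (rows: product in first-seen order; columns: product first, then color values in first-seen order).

product  amber  red  orange
NJ5      744    587  465   
VP2      944    64   526   
FY5      178    804  732   
TB7      901    903  147   

Columns: product plus the 3 distinct color values (amber, red, orange).
For example, row NJ5 column amber takes stock=744 from the long row (NJ5, amber).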